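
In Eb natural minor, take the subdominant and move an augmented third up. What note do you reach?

C#

The subdominant of Eb natural minor is Ab.
An augmented third (5 semitones) above Ab lands on the letter C, giving C#.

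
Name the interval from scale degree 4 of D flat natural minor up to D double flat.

diminished fifth

Scale degree 4 of Db natural minor is Gb.
Gb up to Dbb: letters G→D make it a fifth; 6 semitones makes it diminished.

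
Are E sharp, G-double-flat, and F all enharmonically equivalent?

Yes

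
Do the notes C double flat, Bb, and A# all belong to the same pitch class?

Yes

Cbb is pitch class 10; Bb is pitch class 10; A# is pitch class 10.
All spellings map to pitch class 10, so they are enharmonically equivalent.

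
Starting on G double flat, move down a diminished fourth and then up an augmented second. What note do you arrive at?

E

A diminished fourth down from Gbb is Db (letter D, 4 semitones down).
An augmented second up from Db is E (letter E, 3 semitones up).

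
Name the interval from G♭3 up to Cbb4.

diminished fourth

The letter names run G→C, a span of 3 letter steps, so the interval is some kind of fourth.
Gb to Cbb is 4 semitones. A perfect fourth is 5, so 4 makes it diminished.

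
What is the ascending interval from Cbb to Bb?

augmented seventh

Counting letters C–D–E–F–G–A–B gives a seventh.
Cbb→Bb = 12 semitones, 1 wider than the major seventh (11), so augmented.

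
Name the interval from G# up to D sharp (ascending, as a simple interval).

perfect fifth

The letter names run G→D, a span of 4 letter steps, so the interval is some kind of fifth.
G# to D# is 7 semitones. A perfect fifth is 7, so 7 makes it perfect.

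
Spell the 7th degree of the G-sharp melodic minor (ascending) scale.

F##

The G# melodic minor (ascending) scale runs G# A# B C# D# E# F##.
Degree 7 is F##.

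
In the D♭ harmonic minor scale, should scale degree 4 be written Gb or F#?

Gb

Each scale degree takes a distinct letter name. Degree 4 of a scale on D must use the letter G.
Gb and F# are enharmonically the same pitch, but only Gb uses the letter G, so it is the correct spelling here.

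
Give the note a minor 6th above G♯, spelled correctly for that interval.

E

A sixth above G lands on the letter E.
A minor sixth spans 8 semitones, so G# moves to pitch class 4. On the letter E that is E.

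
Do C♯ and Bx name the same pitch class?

Yes

C# = pitch class 1 and B## = pitch class 1 — the same pitch class, so they are enharmonic equivalents.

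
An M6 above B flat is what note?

G

A sixth above B lands on the letter G.
A major sixth spans 9 semitones, so Bb moves to pitch class 7. On the letter G that is G.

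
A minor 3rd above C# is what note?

E

A third above C lands on the letter E.
A minor third spans 3 semitones, so C# moves to pitch class 4. On the letter E that is E.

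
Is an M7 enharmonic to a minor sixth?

A major seventh spans 11 semitones; a minor sixth spans 8.
The spans differ, so they are not enharmonic equivalents.

No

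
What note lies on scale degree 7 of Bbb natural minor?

Degree 7 takes the letter 6 steps above B, which is A.
In natural minor, degree 7 sits 10 semitones above the tonic. Bbb + 10 semitones is pitch class 7, spelled on A as Abb.

Abb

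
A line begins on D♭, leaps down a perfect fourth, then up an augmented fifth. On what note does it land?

A perfect fourth down from Db is Ab (letter A, 5 semitones down).
An augmented fifth up from Ab is E (letter E, 8 semitones up).

E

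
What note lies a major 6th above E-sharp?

C##

A sixth above E lands on the letter C.
A major sixth spans 9 semitones, so E# moves to pitch class 2. On the letter C that is C##.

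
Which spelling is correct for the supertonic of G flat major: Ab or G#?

Each scale degree takes a distinct letter name. Degree 2 of a scale on G must use the letter A.
Ab and G# are enharmonically the same pitch, but only Ab uses the letter A, so it is the correct spelling here.

Ab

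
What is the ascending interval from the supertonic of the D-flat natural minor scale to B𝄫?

diminished fifth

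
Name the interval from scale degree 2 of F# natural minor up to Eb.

diminished sixth

Scale degree 2 of F# natural minor is G#.
G# up to Eb: letters G→E make it a sixth; 7 semitones makes it diminished.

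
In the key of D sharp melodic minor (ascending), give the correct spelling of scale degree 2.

Degree 2 takes the letter 1 step above D, which is E.
In melodic minor (ascending), degree 2 sits 2 semitones above the tonic. D# + 2 semitones is pitch class 5, spelled on E as E#.

E#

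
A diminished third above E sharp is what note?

G

E up a major third is G#, so the target letter is G.
From E#, a diminished third is 2 semitones up: G.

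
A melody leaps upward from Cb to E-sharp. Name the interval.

doubly augmented third

Counting letters C–D–E gives a third.
Cb→E# = 6 semitones, 2 wider than the major third (4), so doubly augmented.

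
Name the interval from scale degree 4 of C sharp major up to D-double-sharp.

augmented sixth

Scale degree 4 of C# major is F#.
F# up to D##: letters F→D make it a sixth; 10 semitones makes it augmented.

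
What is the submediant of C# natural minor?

A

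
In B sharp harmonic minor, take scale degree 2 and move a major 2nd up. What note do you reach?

Scale degree 2 of B# harmonic minor is C##.
A major second (2 semitones) above C## lands on the letter D, giving D##.

D##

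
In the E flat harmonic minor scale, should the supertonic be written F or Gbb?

F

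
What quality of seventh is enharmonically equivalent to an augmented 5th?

doubly diminished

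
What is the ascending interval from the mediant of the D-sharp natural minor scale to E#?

The mediant of D# natural minor is F#.
F# up to E#: letters F→E make it a seventh; 11 semitones makes it major.

major seventh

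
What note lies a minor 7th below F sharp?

G#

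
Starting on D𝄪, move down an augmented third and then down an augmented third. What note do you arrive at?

An augmented third down from D## is B (letter B, 5 semitones down).
An augmented third down from B is Gb (letter G, 5 semitones down).

Gb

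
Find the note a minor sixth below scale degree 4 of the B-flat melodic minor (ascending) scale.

G

Scale degree 4 of Bb melodic minor (ascending) is Eb.
A minor sixth (8 semitones) below Eb lands on the letter G, giving G.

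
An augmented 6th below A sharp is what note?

C

A down a major sixth is C, so the target letter is C.
From A#, an augmented sixth is 10 semitones down: C.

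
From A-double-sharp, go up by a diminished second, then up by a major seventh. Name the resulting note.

A diminished second up from A## is B (letter B, 0 semitones up).
A major seventh up from B is A# (letter A, 11 semitones up).

A#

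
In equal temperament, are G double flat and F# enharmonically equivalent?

No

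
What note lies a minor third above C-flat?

A third above C lands on the letter E.
A minor third spans 3 semitones, so Cb moves to pitch class 2. On the letter E that is Ebb.

Ebb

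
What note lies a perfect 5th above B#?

F##

B up a perfect fifth is F#, so the target letter is F.
From B#, a perfect fifth is 7 semitones up: F##.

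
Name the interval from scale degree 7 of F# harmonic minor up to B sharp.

Scale degree 7 of F# harmonic minor is E#.
E# up to B#: letters E→B make it a fifth; 7 semitones makes it perfect.

perfect fifth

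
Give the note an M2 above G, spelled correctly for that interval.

A

A second above G lands on the letter A.
A major second spans 2 semitones, so G moves to pitch class 9. On the letter A that is A.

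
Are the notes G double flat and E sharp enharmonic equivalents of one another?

Yes

Gbb is pitch class 5; E# is pitch class 5.
All spellings map to pitch class 5, so they are enharmonically equivalent.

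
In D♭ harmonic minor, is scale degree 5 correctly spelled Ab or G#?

Ab

Each scale degree takes a distinct letter name. Degree 5 of a scale on D must use the letter A.
Ab and G# are enharmonically the same pitch, but only Ab uses the letter A, so it is the correct spelling here.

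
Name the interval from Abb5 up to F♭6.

Counting letters A–B–C–D–E–F gives a sixth.
Abb→Fb = 9 semitones, exactly the major sixth.

major sixth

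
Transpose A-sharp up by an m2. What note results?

B

A second above A lands on the letter B.
A minor second spans 1 semitone, so A# moves to pitch class 11. On the letter B that is B.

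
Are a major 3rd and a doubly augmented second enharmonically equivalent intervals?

Yes

A major third spans 4 semitones; a doubly augmented second spans 4.
They are enharmonically equivalent.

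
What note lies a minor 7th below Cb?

Db

C down a major seventh is Db, so the target letter is D.
From Cb, a minor seventh is 10 semitones down: Db.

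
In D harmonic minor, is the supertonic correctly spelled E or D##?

Each scale degree takes a distinct letter name. Degree 2 of a scale on D must use the letter E.
E and D## are enharmonically the same pitch, but only E uses the letter E, so it is the correct spelling here.

E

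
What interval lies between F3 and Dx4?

doubly augmented sixth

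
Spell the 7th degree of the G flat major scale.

F

Degree 7 takes the letter 6 steps above G, which is F.
In major, degree 7 sits 11 semitones above the tonic. Gb + 11 semitones is pitch class 5, spelled on F as F.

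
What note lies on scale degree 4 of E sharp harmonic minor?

Degree 4 takes the letter 3 steps above E, which is A.
In harmonic minor, degree 4 sits 5 semitones above the tonic. E# + 5 semitones is pitch class 10, spelled on A as A#.

A#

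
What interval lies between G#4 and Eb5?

The letter names run G→E, a span of 5 letter steps, so the interval is some kind of sixth.
G# to Eb is 7 semitones. A major sixth is 9, so 7 makes it diminished.

diminished sixth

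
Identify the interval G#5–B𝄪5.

The letter names run G→B, a span of 2 letter steps, so the interval is some kind of third.
G# to B## is 5 semitones. A major third is 4, so 5 makes it augmented.

augmented third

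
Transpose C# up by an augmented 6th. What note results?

A##

A sixth above C lands on the letter A.
An augmented sixth spans 10 semitones, so C# moves to pitch class 11. On the letter A that is A##.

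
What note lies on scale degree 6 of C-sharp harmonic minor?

Degree 6 takes the letter 5 steps above C, which is A.
In harmonic minor, degree 6 sits 8 semitones above the tonic. C# + 8 semitones is pitch class 9, spelled on A as A.

A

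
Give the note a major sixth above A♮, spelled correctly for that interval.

A up a major sixth is F#, so the target letter is F.
From A, a major sixth is 9 semitones up: F#.

F#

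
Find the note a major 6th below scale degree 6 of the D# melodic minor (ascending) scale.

D#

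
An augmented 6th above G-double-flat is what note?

A sixth above G lands on the letter E.
An augmented sixth spans 10 semitones, so Gbb moves to pitch class 3. On the letter E that is Eb.

Eb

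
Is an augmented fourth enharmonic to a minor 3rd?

No

An augmented fourth spans 6 semitones; a minor third spans 3.
The spans differ, so they are not enharmonic equivalents.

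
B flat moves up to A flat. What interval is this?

Counting letters B–C–D–E–F–G–A gives a seventh.
Bb→Ab = 10 semitones, 1 narrower than the major seventh (11), so minor.

minor seventh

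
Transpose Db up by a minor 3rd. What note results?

D up a major third is F#, so the target letter is F.
From Db, a minor third is 3 semitones up: Fb.

Fb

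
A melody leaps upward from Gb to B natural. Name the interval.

augmented third

The letter names run G→B, a span of 2 letter steps, so the interval is some kind of third.
Gb to B is 5 semitones. A major third is 4, so 5 makes it augmented.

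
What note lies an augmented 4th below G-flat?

Dbb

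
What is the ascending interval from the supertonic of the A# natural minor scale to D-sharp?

The supertonic of A# natural minor is B#.
B# up to D#: letters B→D make it a third; 3 semitones makes it minor.

minor third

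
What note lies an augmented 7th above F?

E#

F up a major seventh is E, so the target letter is E.
From F, an augmented seventh is 12 semitones up: E#.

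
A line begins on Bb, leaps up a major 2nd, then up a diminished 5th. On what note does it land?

A major second up from Bb is C (letter C, 2 semitones up).
A diminished fifth up from C is Gb (letter G, 6 semitones up).

Gb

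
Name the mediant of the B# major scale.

D##

Degree 3 takes the letter 2 steps above B, which is D.
In major, degree 3 sits 4 semitones above the tonic. B# + 4 semitones is pitch class 4, spelled on D as D##.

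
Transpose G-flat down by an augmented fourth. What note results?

Dbb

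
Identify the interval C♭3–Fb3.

perfect fourth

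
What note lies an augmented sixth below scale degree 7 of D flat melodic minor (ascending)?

Scale degree 7 of Db melodic minor (ascending) is C.
An augmented sixth (10 semitones) below C lands on the letter E, giving Ebb.

Ebb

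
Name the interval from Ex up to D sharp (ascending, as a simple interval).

diminished seventh

Counting letters E–F–G–A–B–C–D gives a seventh.
E##→D# = 9 semitones, 2 narrower than the major seventh (11), so diminished.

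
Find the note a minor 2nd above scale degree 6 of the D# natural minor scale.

C

Scale degree 6 of D# natural minor is B.
A minor second (1 semitone) above B lands on the letter C, giving C.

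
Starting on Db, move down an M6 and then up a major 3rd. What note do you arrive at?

Ab

A major sixth down from Db is Fb (letter F, 9 semitones down).
A major third up from Fb is Ab (letter A, 4 semitones up).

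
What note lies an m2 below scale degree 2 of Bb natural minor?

B

Scale degree 2 of Bb natural minor is C.
A minor second (1 semitone) below C lands on the letter B, giving B.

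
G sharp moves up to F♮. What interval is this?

diminished seventh

Counting letters G–A–B–C–D–E–F gives a seventh.
G#→F = 9 semitones, 2 narrower than the major seventh (11), so diminished.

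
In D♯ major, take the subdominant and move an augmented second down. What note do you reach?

F

The subdominant of D# major is G#.
An augmented second (3 semitones) below G# lands on the letter F, giving F.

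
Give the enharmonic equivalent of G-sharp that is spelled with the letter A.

Plain A sits 1 semitone above G#, so on the letter A the same pitch needs a flat: Ab.

Ab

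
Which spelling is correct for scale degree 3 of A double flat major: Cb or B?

Each scale degree takes a distinct letter name. Degree 3 of a scale on A must use the letter C.
Cb and B are enharmonically the same pitch, but only Cb uses the letter C, so it is the correct spelling here.

Cb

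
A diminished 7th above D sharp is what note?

C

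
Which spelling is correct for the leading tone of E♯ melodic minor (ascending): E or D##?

D##

Each scale degree takes a distinct letter name. Degree 7 of a scale on E must use the letter D.
D## and E are enharmonically the same pitch, but only D## uses the letter D, so it is the correct spelling here.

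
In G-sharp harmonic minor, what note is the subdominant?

Degree 4 takes the letter 3 steps above G, which is C.
In harmonic minor, degree 4 sits 5 semitones above the tonic. G# + 5 semitones is pitch class 1, spelled on C as C#.

C#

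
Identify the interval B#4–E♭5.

doubly diminished fourth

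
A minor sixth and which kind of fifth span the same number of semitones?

A minor sixth spans 8 semitones.
A fifth spanning 8 semitones is augmented (the perfect fifth is 7).

augmented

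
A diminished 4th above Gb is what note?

Cbb

A fourth above G lands on the letter C.
A diminished fourth spans 4 semitones, so Gb moves to pitch class 10. On the letter C that is Cbb.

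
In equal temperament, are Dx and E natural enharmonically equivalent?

D## = pitch class 4 and E = pitch class 4 — the same pitch class, so they are enharmonic equivalents.

Yes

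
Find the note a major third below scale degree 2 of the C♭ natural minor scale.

Bbb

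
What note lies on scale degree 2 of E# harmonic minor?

The E# harmonic minor scale runs E# F## G# A# B# C# D##.
Degree 2 is F##.

F##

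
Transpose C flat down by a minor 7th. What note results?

Db

A seventh below C lands on the letter D.
A minor seventh spans 10 semitones, so Cb moves to pitch class 1. On the letter D that is Db.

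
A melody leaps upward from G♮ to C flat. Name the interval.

Counting letters G–A–B–C gives a fourth.
G→Cb = 4 semitones, 1 narrower than the perfect fourth (5), so diminished.

diminished fourth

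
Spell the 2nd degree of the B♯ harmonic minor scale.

C##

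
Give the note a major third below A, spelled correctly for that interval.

A down a major third is F, so the target letter is F.
From A, a major third is 4 semitones down: F.

F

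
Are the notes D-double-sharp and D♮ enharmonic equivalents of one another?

D## is pitch class 4; D is pitch class 2.
The pitch classes differ (4 vs. 2), so they are not enharmonic equivalents.

No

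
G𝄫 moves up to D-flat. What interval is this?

augmented fifth

The letter names run G→D, a span of 4 letter steps, so the interval is some kind of fifth.
Gbb to Db is 8 semitones. A perfect fifth is 7, so 8 makes it augmented.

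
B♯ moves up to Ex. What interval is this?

The letter names run B→E, a span of 3 letter steps, so the interval is some kind of fourth.
B# to E## is 6 semitones. A perfect fourth is 5, so 6 makes it augmented.

augmented fourth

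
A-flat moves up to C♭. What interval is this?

minor third

Counting letters A–B–C gives a third.
Ab→Cb = 3 semitones, 1 narrower than the major third (4), so minor.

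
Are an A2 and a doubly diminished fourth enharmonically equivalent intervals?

Yes

An augmented second spans 3 semitones; a doubly diminished fourth spans 3.
They are enharmonically equivalent.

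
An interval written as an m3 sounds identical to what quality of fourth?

A minor third spans 3 semitones.
A fourth spanning 3 semitones is doubly diminished (the perfect fourth is 5).

doubly diminished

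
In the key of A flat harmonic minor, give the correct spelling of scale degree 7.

G

Degree 7 takes the letter 6 steps above A, which is G.
In harmonic minor, degree 7 sits 11 semitones above the tonic. Ab + 11 semitones is pitch class 7, spelled on G as G.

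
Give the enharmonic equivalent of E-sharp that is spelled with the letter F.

E# is pitch class 5. The letter F alone is pitch class 5.
Pitch class 5 on F needs no accidental: F.

F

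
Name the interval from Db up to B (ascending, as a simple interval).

augmented sixth

The letter names run D→B, a span of 5 letter steps, so the interval is some kind of sixth.
Db to B is 10 semitones. A major sixth is 9, so 10 makes it augmented.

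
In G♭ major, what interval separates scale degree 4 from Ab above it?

Scale degree 4 of Gb major is Cb.
Cb up to Ab: letters C→A make it a sixth; 9 semitones makes it major.

major sixth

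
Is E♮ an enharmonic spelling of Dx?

E = pitch class 4 and D## = pitch class 4 — the same pitch class, so they are enharmonic equivalents.

Yes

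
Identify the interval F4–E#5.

augmented seventh

Counting letters F–G–A–B–C–D–E gives a seventh.
F→E# = 12 semitones, 1 wider than the major seventh (11), so augmented.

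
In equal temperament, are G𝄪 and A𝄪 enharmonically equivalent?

Two spellings are enharmonically equivalent only if they share a pitch class.
Here G## → 9, A## → 11; 9 ≠ 11, so they are not.

No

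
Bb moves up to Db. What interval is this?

Counting letters B–C–D gives a third.
Bb→Db = 3 semitones, 1 narrower than the major third (4), so minor.

minor third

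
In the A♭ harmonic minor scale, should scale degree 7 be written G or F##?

Each scale degree takes a distinct letter name. Degree 7 of a scale on A must use the letter G.
G and F## are enharmonically the same pitch, but only G uses the letter G, so it is the correct spelling here.

G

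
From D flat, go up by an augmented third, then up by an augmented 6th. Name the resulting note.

An augmented third up from Db is F# (letter F, 5 semitones up).
An augmented sixth up from F# is D## (letter D, 10 semitones up).

D##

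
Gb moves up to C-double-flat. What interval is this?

The letter names run G→C, a span of 3 letter steps, so the interval is some kind of fourth.
Gb to Cbb is 4 semitones. A perfect fourth is 5, so 4 makes it diminished.

diminished fourth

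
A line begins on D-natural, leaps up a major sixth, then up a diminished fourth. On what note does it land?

A major sixth up from D is B (letter B, 9 semitones up).
A diminished fourth up from B is Eb (letter E, 4 semitones up).

Eb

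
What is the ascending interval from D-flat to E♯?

The letter names run D→E, a span of 1 letter step, so the interval is some kind of second.
Db to E# is 4 semitones. A major second is 2, so 4 makes it doubly augmented.

doubly augmented second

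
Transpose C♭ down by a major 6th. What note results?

Ebb

C down a major sixth is Eb, so the target letter is E.
From Cb, a major sixth is 9 semitones down: Ebb.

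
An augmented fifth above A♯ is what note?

E##

A up a perfect fifth is E, so the target letter is E.
From A#, an augmented fifth is 8 semitones up: E##.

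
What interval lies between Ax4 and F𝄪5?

minor sixth

Counting letters A–B–C–D–E–F gives a sixth.
A##→F## = 8 semitones, 1 narrower than the major sixth (9), so minor.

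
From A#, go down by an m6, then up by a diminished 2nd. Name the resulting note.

A minor sixth down from A# is C## (letter C, 8 semitones down).
A diminished second up from C## is D (letter D, 0 semitones up).

D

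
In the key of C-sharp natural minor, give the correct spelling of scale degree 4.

F#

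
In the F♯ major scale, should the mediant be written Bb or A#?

A#

Each scale degree takes a distinct letter name. Degree 3 of a scale on F must use the letter A.
A# and Bb are enharmonically the same pitch, but only A# uses the letter A, so it is the correct spelling here.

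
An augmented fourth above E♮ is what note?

E up a perfect fourth is A, so the target letter is A.
From E, an augmented fourth is 6 semitones up: A#.

A#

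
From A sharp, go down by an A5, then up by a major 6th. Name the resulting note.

B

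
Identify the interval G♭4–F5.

major seventh

Counting letters G–A–B–C–D–E–F gives a seventh.
Gb→F = 11 semitones, exactly the major seventh.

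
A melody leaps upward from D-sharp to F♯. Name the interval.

Counting letters D–E–F gives a third.
D#→F# = 3 semitones, 1 narrower than the major third (4), so minor.

minor third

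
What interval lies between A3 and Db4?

Counting letters A–B–C–D gives a fourth.
A→Db = 4 semitones, 1 narrower than the perfect fourth (5), so diminished.

diminished fourth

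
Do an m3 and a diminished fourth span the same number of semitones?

A minor third spans 3 semitones; a diminished fourth spans 4.
The spans differ, so they are not enharmonic equivalents.

No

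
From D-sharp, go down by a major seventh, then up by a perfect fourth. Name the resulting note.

A

A major seventh down from D# is E (letter E, 11 semitones down).
A perfect fourth up from E is A (letter A, 5 semitones up).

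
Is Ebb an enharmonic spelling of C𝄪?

Yes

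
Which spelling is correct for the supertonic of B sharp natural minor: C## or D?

Each scale degree takes a distinct letter name. Degree 2 of a scale on B must use the letter C.
C## and D are enharmonically the same pitch, but only C## uses the letter C, so it is the correct spelling here.

C##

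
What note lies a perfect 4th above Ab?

Db

A up a perfect fourth is D, so the target letter is D.
From Ab, a perfect fourth is 5 semitones up: Db.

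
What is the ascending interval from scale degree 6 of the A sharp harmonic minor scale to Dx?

Scale degree 6 of A# harmonic minor is F#.
F# up to D##: letters F→D make it a sixth; 10 semitones makes it augmented.

augmented sixth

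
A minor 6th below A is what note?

C#

A sixth below A lands on the letter C.
A minor sixth spans 8 semitones, so A moves to pitch class 1. On the letter C that is C#.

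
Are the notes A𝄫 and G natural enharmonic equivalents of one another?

Abb is pitch class 7; G is pitch class 7.
All spellings map to pitch class 7, so they are enharmonically equivalent.

Yes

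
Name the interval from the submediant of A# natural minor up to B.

perfect fourth

The submediant of A# natural minor is F#.
F# up to B: letters F→B make it a fourth; 5 semitones makes it perfect.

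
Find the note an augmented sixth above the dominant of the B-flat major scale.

D#

The dominant of Bb major is F.
An augmented sixth (10 semitones) above F lands on the letter D, giving D#.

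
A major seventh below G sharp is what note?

G down a major seventh is Ab, so the target letter is A.
From G#, a major seventh is 11 semitones down: A.

A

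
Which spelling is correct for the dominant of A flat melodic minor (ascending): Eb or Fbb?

Eb

Each scale degree takes a distinct letter name. Degree 5 of a scale on A must use the letter E.
Eb and Fbb are enharmonically the same pitch, but only Eb uses the letter E, so it is the correct spelling here.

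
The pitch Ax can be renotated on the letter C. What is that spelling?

Plain C sits 1 semitone above A##, so on the letter C the same pitch needs a flat: Cb.

Cb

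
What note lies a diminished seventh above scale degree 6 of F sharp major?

C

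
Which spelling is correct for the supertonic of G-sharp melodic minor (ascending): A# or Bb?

Each scale degree takes a distinct letter name. Degree 2 of a scale on G must use the letter A.
A# and Bb are enharmonically the same pitch, but only A# uses the letter A, so it is the correct spelling here.

A#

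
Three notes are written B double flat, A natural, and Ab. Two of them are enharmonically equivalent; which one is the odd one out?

Ab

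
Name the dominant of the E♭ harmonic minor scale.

Degree 5 takes the letter 4 steps above E, which is B.
In harmonic minor, degree 5 sits 7 semitones above the tonic. Eb + 7 semitones is pitch class 10, spelled on B as Bb.

Bb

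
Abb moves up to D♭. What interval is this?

augmented fourth

Counting letters A–B–C–D gives a fourth.
Abb→Db = 6 semitones, 1 wider than the perfect fourth (5), so augmented.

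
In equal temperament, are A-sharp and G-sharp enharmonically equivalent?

No

Two spellings are enharmonically equivalent only if they share a pitch class.
Here A# → 10, G# → 8; 8 ≠ 10, so they are not.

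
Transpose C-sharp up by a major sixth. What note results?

A#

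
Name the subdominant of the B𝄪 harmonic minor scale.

Degree 4 takes the letter 3 steps above B, which is E.
In harmonic minor, degree 4 sits 5 semitones above the tonic. B## + 5 semitones is pitch class 6, spelled on E as E##.

E##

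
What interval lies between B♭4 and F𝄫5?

Counting letters B–C–D–E–F gives a fifth.
Bb→Fbb = 5 semitones, 2 narrower than the perfect fifth (7), so doubly diminished.

doubly diminished fifth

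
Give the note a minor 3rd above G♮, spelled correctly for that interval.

Bb

G up a major third is B, so the target letter is B.
From G, a minor third is 3 semitones up: Bb.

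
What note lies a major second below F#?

E

A second below F lands on the letter E.
A major second spans 2 semitones, so F# moves to pitch class 4. On the letter E that is E.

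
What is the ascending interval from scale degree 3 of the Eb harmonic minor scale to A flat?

major second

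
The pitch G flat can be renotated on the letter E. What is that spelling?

E##

Plain E sits 2 semitones below Gb, so on the letter E the same pitch needs a double sharp: E##.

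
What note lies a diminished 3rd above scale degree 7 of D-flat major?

Ebb

Scale degree 7 of Db major is C.
A diminished third (2 semitones) above C lands on the letter E, giving Ebb.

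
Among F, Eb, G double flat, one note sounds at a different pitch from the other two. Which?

Eb

In 12-tone equal temperament, enharmonic equivalents share a pitch class. F is pitch class 5; Eb is pitch class 3; Gbb is pitch class 5.
F and Gbb share pitch class 5, while Eb is pitch class 3.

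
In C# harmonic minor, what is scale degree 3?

E

The C# harmonic minor scale runs C# D# E F# G# A B#.
Degree 3 is E.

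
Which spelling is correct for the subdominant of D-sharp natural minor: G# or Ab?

G#

Each scale degree takes a distinct letter name. Degree 4 of a scale on D must use the letter G.
G# and Ab are enharmonically the same pitch, but only G# uses the letter G, so it is the correct spelling here.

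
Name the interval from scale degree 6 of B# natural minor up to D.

diminished fifth

Scale degree 6 of B# natural minor is G#.
G# up to D: letters G→D make it a fifth; 6 semitones makes it diminished.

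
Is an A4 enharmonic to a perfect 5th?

An augmented fourth spans 6 semitones; a perfect fifth spans 7.
The spans differ, so they are not enharmonic equivalents.

No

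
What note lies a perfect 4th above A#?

D#

A up a perfect fourth is D, so the target letter is D.
From A#, a perfect fourth is 5 semitones up: D#.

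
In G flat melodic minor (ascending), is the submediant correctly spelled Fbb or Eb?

Eb

Each scale degree takes a distinct letter name. Degree 6 of a scale on G must use the letter E.
Eb and Fbb are enharmonically the same pitch, but only Eb uses the letter E, so it is the correct spelling here.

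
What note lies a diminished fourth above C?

Fb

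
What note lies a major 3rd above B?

A third above B lands on the letter D.
A major third spans 4 semitones, so B moves to pitch class 3. On the letter D that is D#.

D#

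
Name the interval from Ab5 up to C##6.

doubly augmented third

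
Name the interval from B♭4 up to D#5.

The letter names run B→D, a span of 2 letter steps, so the interval is some kind of third.
Bb to D# is 5 semitones. A major third is 4, so 5 makes it augmented.

augmented third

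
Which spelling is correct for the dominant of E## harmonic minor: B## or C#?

Each scale degree takes a distinct letter name. Degree 5 of a scale on E must use the letter B.
B## and C# are enharmonically the same pitch, but only B## uses the letter B, so it is the correct spelling here.

B##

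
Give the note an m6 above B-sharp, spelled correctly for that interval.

G#

A sixth above B lands on the letter G.
A minor sixth spans 8 semitones, so B# moves to pitch class 8. On the letter G that is G#.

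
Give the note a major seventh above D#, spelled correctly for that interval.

A seventh above D lands on the letter C.
A major seventh spans 11 semitones, so D# moves to pitch class 2. On the letter C that is C##.

C##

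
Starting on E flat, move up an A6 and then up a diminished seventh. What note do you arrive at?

An augmented sixth up from Eb is C# (letter C, 10 semitones up).
A diminished seventh up from C# is Bb (letter B, 9 semitones up).

Bb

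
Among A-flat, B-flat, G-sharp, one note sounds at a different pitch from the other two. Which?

In 12-tone equal temperament, enharmonic equivalents share a pitch class. Ab is pitch class 8; Bb is pitch class 10; G# is pitch class 8.
Ab and G# share pitch class 8, while Bb is pitch class 10.

Bb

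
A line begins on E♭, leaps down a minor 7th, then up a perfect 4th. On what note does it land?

A minor seventh down from Eb is F (letter F, 10 semitones down).
A perfect fourth up from F is Bb (letter B, 5 semitones up).

Bb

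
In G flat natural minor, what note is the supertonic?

Ab

Degree 2 takes the letter 1 step above G, which is A.
In natural minor, degree 2 sits 2 semitones above the tonic. Gb + 2 semitones is pitch class 8, spelled on A as Ab.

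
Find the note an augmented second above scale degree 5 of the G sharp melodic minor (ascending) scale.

E##

Scale degree 5 of G# melodic minor (ascending) is D#.
An augmented second (3 semitones) above D# lands on the letter E, giving E##.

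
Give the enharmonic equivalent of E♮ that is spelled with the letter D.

D##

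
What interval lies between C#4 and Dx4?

The letter names run C→D, a span of 1 letter step, so the interval is some kind of second.
C# to D## is 3 semitones. A major second is 2, so 3 makes it augmented.

augmented second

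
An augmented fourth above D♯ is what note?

D up a perfect fourth is G, so the target letter is G.
From D#, an augmented fourth is 6 semitones up: G##.

G##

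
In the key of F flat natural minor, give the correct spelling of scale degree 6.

Dbb

Degree 6 takes the letter 5 steps above F, which is D.
In natural minor, degree 6 sits 8 semitones above the tonic. Fb + 8 semitones is pitch class 0, spelled on D as Dbb.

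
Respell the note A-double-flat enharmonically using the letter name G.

Abb is pitch class 7. The letter G alone is pitch class 7.
Pitch class 7 on G needs no accidental: G.

G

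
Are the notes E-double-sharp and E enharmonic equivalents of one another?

No

Two spellings are enharmonically equivalent only if they share a pitch class.
Here E## → 6, E → 4; 4 ≠ 6, so they are not.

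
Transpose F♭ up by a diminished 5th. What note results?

Cbb

F up a perfect fifth is C, so the target letter is C.
From Fb, a diminished fifth is 6 semitones up: Cbb.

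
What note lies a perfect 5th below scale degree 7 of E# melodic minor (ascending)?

Scale degree 7 of E# melodic minor (ascending) is D##.
A perfect fifth (7 semitones) below D## lands on the letter G, giving G##.

G##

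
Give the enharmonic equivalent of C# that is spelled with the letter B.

C# is pitch class 1. The letter B alone is pitch class 11.
To reach pitch class 1 from B requires an offset of +2 semitones, i.e. double sharp: B##.

B##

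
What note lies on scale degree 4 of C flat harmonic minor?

Fb

Degree 4 takes the letter 3 steps above C, which is F.
In harmonic minor, degree 4 sits 5 semitones above the tonic. Cb + 5 semitones is pitch class 4, spelled on F as Fb.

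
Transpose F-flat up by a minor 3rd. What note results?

Abb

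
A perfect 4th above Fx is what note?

A fourth above F lands on the letter B.
A perfect fourth spans 5 semitones, so F## moves to pitch class 0. On the letter B that is B#.

B#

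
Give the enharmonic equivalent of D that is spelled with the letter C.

D is pitch class 2. The letter C alone is pitch class 0.
To reach pitch class 2 from C requires an offset of +2 semitones, i.e. double sharp: C##.

C##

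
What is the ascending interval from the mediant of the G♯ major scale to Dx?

major third

The mediant of G# major is B#.
B# up to D##: letters B→D make it a third; 4 semitones makes it major.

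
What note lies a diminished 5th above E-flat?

A fifth above E lands on the letter B.
A diminished fifth spans 6 semitones, so Eb moves to pitch class 9. On the letter B that is Bbb.

Bbb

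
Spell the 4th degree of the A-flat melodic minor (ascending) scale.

The Ab melodic minor (ascending) scale runs Ab Bb Cb Db Eb F G.
Degree 4 is Db.

Db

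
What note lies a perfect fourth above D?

G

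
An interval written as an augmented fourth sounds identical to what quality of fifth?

An augmented fourth spans 6 semitones.
A fifth spanning 6 semitones is diminished (the perfect fifth is 7).

diminished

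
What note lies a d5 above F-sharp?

C

A fifth above F lands on the letter C.
A diminished fifth spans 6 semitones, so F# moves to pitch class 0. On the letter C that is C.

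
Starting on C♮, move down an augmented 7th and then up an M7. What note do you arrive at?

An augmented seventh down from C is Dbb (letter D, 12 semitones down).
A major seventh up from Dbb is Cb (letter C, 11 semitones up).

Cb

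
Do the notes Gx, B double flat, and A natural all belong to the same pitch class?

G## = pitch class 9 and Bbb = pitch class 9 and A = pitch class 9 — the same pitch class, so they are enharmonic equivalents.

Yes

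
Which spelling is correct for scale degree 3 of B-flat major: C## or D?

Each scale degree takes a distinct letter name. Degree 3 of a scale on B must use the letter D.
D and C## are enharmonically the same pitch, but only D uses the letter D, so it is the correct spelling here.

D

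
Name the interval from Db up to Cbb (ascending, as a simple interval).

diminished seventh

The letter names run D→C, a span of 6 letter steps, so the interval is some kind of seventh.
Db to Cbb is 9 semitones. A major seventh is 11, so 9 makes it diminished.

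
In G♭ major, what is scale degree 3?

Bb

The Gb major scale runs Gb Ab Bb Cb Db Eb F.
Degree 3 is Bb.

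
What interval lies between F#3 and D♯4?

major sixth

The letter names run F→D, a span of 5 letter steps, so the interval is some kind of sixth.
F# to D# is 9 semitones. A major sixth is 9, so 9 makes it major.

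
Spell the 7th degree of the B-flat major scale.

A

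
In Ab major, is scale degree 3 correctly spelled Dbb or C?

Each scale degree takes a distinct letter name. Degree 3 of a scale on A must use the letter C.
C and Dbb are enharmonically the same pitch, but only C uses the letter C, so it is the correct spelling here.

C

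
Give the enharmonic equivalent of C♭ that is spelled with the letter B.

Cb is pitch class 11. The letter B alone is pitch class 11.
Pitch class 11 on B needs no accidental: B.

B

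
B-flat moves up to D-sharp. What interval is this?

Counting letters B–C–D gives a third.
Bb→D# = 5 semitones, 1 wider than the major third (4), so augmented.

augmented third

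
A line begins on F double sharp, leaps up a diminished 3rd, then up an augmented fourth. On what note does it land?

A diminished third up from F## is A (letter A, 2 semitones up).
An augmented fourth up from A is D# (letter D, 6 semitones up).

D#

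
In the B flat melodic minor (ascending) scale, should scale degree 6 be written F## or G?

Each scale degree takes a distinct letter name. Degree 6 of a scale on B must use the letter G.
G and F## are enharmonically the same pitch, but only G uses the letter G, so it is the correct spelling here.

G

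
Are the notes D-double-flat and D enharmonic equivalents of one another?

Dbb is pitch class 0; D is pitch class 2.
The pitch classes differ (0 vs. 2), so they are not enharmonic equivalents.

No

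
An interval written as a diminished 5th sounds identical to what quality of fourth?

augmented

A diminished fifth spans 6 semitones.
A fourth spanning 6 semitones is augmented (the perfect fourth is 5).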